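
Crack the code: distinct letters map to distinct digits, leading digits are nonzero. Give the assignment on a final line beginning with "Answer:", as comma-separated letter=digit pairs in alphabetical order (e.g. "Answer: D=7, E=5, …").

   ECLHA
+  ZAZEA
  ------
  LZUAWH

Step 1. [col 1: A + A ≡ H (mod 10)] several values work for H in column 1 (A + A ≡ H (mod 10), carry-in 0); try H=8, so H=8.
Step 2. [L] adding two 5-digit numbers gives at most 5+1 digits, and here it does — L is that final carry and must be 1 ⇒ L=1.
Step 3. [col 1: A + A ≡ H (mod 10)] A=4 is one option consistent with column 1 (A + A ≡ H (mod 10), carry-in 0) — take it. So A=4.
Step 4. [col 2: H + E ≡ W (mod 10)] column 2 (H + E ≡ W (mod 10), carry-in 0) doesn't pin E yet; pick E=9 and continue. So E=9.
Step 5. [col 2: H + E ≡ W (mod 10)] column 2: given H=8, E=9, carry-in 0, and digits 1,4,8,9 already taken and all letters distinct, H+E≡W (mod 10) forces W=7, so W=7.
Step 6. [col 3: L + Z ≡ A (mod 10)] in column 3 we have L+Z≡A with carry-in 1; given L=1, A=4 and digits 1,4,7,8,9 already taken and all letters distinct, that pins Z to 2, so Z=2.
Step 7. [col 4: C + A ≡ U (mod 10)] from column 4 (A=4, carry-in 0, digits 1,2,4,7,8,9 already taken and all letters distinct): C must equal 6. So C=6.
Step 8. [col 4: C + A ≡ U (mod 10)] column 4: given C=6, A=4, carry-in 0, and digits 1,2,4,6,7,8,9 already taken and all letters distinct, C+A≡U (mod 10) forces U=0. So U=0.

Answer: A=4, C=6, E=9, H=8, L=1, U=0, W=7, Z=2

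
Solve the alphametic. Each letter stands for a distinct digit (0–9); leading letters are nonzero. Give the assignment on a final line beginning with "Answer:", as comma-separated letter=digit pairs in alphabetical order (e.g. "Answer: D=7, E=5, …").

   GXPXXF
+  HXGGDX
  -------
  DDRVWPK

Step 1. [col 1: F + X ≡ K (mod 10)] no forcing yet in column 1 (carry-in 0); F=6 is free and consistent — try it. So F=6.
Step 2. [col 1: F + X ≡ K (mod 10)] column 1 (F + X ≡ K (mod 10), carry-in 0) doesn't pin X yet; pick X=2 and continue, so X=2.
Step 3. [col 1: F + X ≡ K (mod 10)] column 1: given F=6, X=2, carry-in 0, and digits 2,6 already taken and all letters distinct, F+X≡K (mod 10) forces K=8. So K=8.
Step 4. [col 2: X + D ≡ P (mod 10)] no forcing yet in column 2 (carry-in 0); P=3 is free and consistent — try it ⇒ P=3.
Step 5. [col 2: X + D ≡ P (mod 10)] column 2: given X=2, P=3, carry-in 0, and digits 2,3,6,8 already taken and all letters distinct, X+D≡P (mod 10) forces D=1. So D=1.
Step 6. [col 3: X + G ≡ W (mod 10)] column 3 (X + G ≡ W (mod 10), carry-in 0) doesn't pin G yet; pick G=7 and continue, so G=7.
Step 7. [col 3: X + G ≡ W (mod 10)] from column 3 (X=2, G=7, carry-in 0, digits 1,2,3,6,7,8 already taken and all letters distinct): W must equal 9. So W=9.
Step 8. [col 4: P + G ≡ V (mod 10)] in column 4 we have P+G≡V with carry-in 0; given P=3, G=7 and digits 1,2,3,6,7,8,9 already taken and all letters distinct, that pins V to 0. So V=0.
Step 9. [col 5: X + X ≡ R (mod 10)] column 5 reads X+X+carry(1)=R with X=2; with digits 0,1,2,3,6,7,8,9 already taken and all letters distinct, the only value for R is 5. So R=5.
Step 10. [col 6: G + H ≡ D (mod 10)] from column 6 (G=7, D=1, carry-in 0, digits 0,1,2,3,5,6,7,8,9 already taken and all letters distinct): H must equal 4, so H=4.

Answer: D=1, F=6, G=7, H=4, K=8, P=3, R=5, V=0, W=9, X=2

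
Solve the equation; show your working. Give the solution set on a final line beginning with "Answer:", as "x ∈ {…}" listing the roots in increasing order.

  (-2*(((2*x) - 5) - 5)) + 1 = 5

Step 1. [(-2*(((2*x) - 5) - 5)) + 1 = 5] +1 is outermost — subtract 1 both sides ⇒ sub: -2*(((2*x) - 5) - 5) = 4.
Step 2. [-2*(((2*x) - 5) - 5) = 4] divide by the outer -2. So div: ((2*x) - 5) - 5 = -2.
Step 3. [((2*x) - 5) - 5 = -2] add 5: x sits inside (… - 5) ⇒ sub: (2*x) - 5 = 3.
Step 4. [(2*x) - 5 = 3] 5 comes off first (add 5) ⇒ sub: 2*x = 8.
Step 5. [2*x = 8] LHS = 2·(…); ÷2 both sides. So div: x = 4.

Answer: x ∈ {4}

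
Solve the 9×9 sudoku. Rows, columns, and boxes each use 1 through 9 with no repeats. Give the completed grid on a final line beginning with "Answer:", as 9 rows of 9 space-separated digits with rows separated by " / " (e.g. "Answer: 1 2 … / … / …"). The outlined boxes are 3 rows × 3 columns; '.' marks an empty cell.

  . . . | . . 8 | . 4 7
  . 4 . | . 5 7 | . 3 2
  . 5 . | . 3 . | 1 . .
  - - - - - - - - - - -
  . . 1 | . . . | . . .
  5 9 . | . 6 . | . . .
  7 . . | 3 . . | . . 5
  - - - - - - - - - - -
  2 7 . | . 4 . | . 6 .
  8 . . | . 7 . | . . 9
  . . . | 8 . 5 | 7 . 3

Step 1. [r8c7∈{2,4,5}] across box 9, 4 lands solely at r8c7. So r8c7=4.
Step 2. [r4c4∈{2,4,5,7,9}] 5 has one home in row 4: r4c4 ⇒ r4c4=5.
Step 3. [r8c8∈{1,2,5}] in col 8, 5 fits only at r8c8. So r8c8=5.
Step 4. [r7c7∈{8}] only 8 remains possible at r7c7, so r7c7=8.
Step 5. [r2c3∈{6,8,9}] row 2 places 8 nowhere but r2c3. So r2c3=8.
Step 6. [r9c8∈{1,2}] r9c8 is the only open cell in box 9 admitting 2, so r9c8=2.
Step 7. [r5c4∈{1,2,4,7}] col 4 places 7 nowhere but r5c4, so r5c4=7.
Step 8. [r3c4∈{2,4,6,9}] in col 4, 4 fits only at r3c4, so r3c4=4.
Step 9. [r3c3∈{2,6,7,9}] 7 has one home in row 3: r3c3, so r3c3=7.
Step 10. [r3c6∈{2,6,9}] 2 has one home in row 3: r3c6, so r3c6=2.
Step 11. [r8c6∈{1,3,6}] col 6 places 6 nowhere but r8c6 ⇒ r8c6=6.
Step 12. [r8c3∈{3}] r8c3 has the single candidate 3 ⇒ r8c3=3.
Step 13. [r8c2∈{1}] r8c2's peers cover all but 1, so r8c2=1.
Step 14. [r9c2∈{6}] r9c2 has the single candidate 6, so r9c2=6.
Step 15. [r9c5∈{1,9}] in row 9, 1 fits only at r9c5 ⇒ r9c5=1.
Step 16. [r1c5∈{9}] r1c5 is down to just 9, so r1c5=9.
Step 17. [r4c8∈{7,8,9}] 7 has one home in row 4: r4c8, so r4c8=7.
Step 18. [r5c7∈{2,3}] across row 5, 3 lands solely at r5c7. So r5c7=3.
Step 19. [r5c3∈{2,4}] r5c3 is the only open cell in row 5 admitting 2. So r5c3=2.
Step 20. [r1c3∈{6}] r1c3 is down to just 6. So r1c3=6.
Step 21. [r6c7∈{2,6,9}] across row 6, 6 lands solely at r6c7 ⇒ r6c7=6.
Step 22. [r2c7∈{9}] r2c7 is down to just 9 ⇒ r2c7=9.
Step 23. [r6c2∈{8}] only 8 remains possible at r6c2 ⇒ r6c2=8.
Step 24. [r6c3∈{4}] only 4 remains possible at r6c3, so r6c3=4.
Step 25. [r4c6∈{4,9}] in row 4, 9 fits only at r4c6 ⇒ r4c6=9.
Step 26. [r4c2∈{3}] r4c2's peers cover all but 3, so r4c2=3.
Step 27. [r4c5∈{2,8}] 8 has one home in col 5: r4c5 ⇒ r4c5=8.
Step 28. [r5c6∈{1,4}] in col 6, 4 fits only at r5c6, so r5c6=4.
Step 29. [r3c8∈{8}] r3c8's peers cover all but 8, so r3c8=8.
Step 30. [r1c4∈{1}] r1c4 is down to just 1 ⇒ r1c4=1.
Step 31. [r5c8∈{1}] r5c8 is down to just 1. So r5c8=1.
Step 32. [r9c3∈{9}] only 9 remains possible at r9c3. So r9c3=9.
Step 33. [r7c4∈{9}] nothing but 9 survives at r7c4. So r7c4=9.
Step 34. [r2c4∈{6}] nothing but 6 survives at r2c4. So r2c4=6.
Step 35. [r2c1∈{1}] r2c1 is down to just 1. So r2c1=1.
Step 36. [r6c5∈{2}] only 2 remains possible at r6c5, so r6c5=2.
Step 37. [r7c6∈{3}] r7c6 is down to just 3. So r7c6=3.
Step 38. [r6c6∈{1}] nothing but 1 survives at r6c6, so r6c6=1.
Step 39. [r8c4∈{2}] r8c4 has the single candidate 2, so r8c4=2.
Step 40. [r9c1∈{4}] only 4 remains possible at r9c1. So r9c1=4.
Step 41. [r6c8∈{9}] r6c8 has the single candidate 9 ⇒ r6c8=9.
Step 42. [r7c3∈{5}] nothing but 5 survives at r7c3, so r7c3=5.
Step 43. [r5c9∈{8}] r5c9 has the single candidate 8, so r5c9=8.
Step 44. [r3c9∈{6}] r3c9 has the single candidate 6, so r3c9=6.
Step 45. [r1c7∈{5}] nothing but 5 survives at r1c7, so r1c7=5.
Step 46. [r1c2∈{2}] r1c2's peers cover all but 2, so r1c2=2.
Step 47. [r1c1∈{3}] r1c1 is down to just 3, so r1c1=3.
Step 48. [r4c1∈{6}] r4c1 is down to just 6, so r4c1=6.
Step 49. [r7c9∈{1}] r7c9's peers cover all but 1, so r7c9=1.
Step 50. [r4c7∈{2}] only 2 remains possible at r4c7. So r4c7=2.
Step 51. [r4c9∈{4}] nothing but 4 survives at r4c9 ⇒ r4c9=4.
Step 52. [r3c1∈{9}] r3c1 has the single candidate 9 ⇒ r3c1=9.

Answer: 3 2 6 1 9 8 5 4 7 / 1 4 8 6 5 7 9 3 2 / 9 5 7 4 3 2 1 8 6 / 6 3 1 5 8 9 2 7 4 / 5 9 2 7 6 4 3 1 8 / 7 8 4 3 2 1 6 9 5 / 2 7 5 9 4 3 8 6 1 / 8 1 3 2 7 6 4 5 9 / 4 6 9 8 1 5 7 2 3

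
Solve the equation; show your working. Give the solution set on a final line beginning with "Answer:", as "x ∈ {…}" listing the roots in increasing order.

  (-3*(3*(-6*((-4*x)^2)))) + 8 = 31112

Step 1. [(-3*(3*(-6*((-4*x)^2)))) + 8 = 31112] the outer +8 inverts by subtracting 8, so sub: -3*(3*(-6*((-4*x)^2))) = 31104.
Step 2. [-3*(3*(-6*((-4*x)^2))) = 31104] -3·(inner) — divide through by -3. So div: 3*(-6*((-4*x)^2)) = -10368.
Step 3. [3*(-6*((-4*x)^2)) = -10368] 3·(inner) — divide through by 3, so div: -6*((-4*x)^2) = -3456.
Step 4. [-6*((-4*x)^2) = -3456] -6 out front; divide by -6 ⇒ div: (-4*x)^2 = 576.
Step 5. [(-4*x)^2 = 576] LHS squared, RHS 576 ≥ 0: apply √ (±). So sqrt: -4*x = 24 or -24.
Step 6. [-4*x = 24 or -24] divide by the outer -4, so div: x = -6 or 6.

Answer: x ∈ {-6, 6}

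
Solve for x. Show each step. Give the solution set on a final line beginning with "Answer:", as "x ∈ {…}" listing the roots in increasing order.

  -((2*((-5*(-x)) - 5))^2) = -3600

Step 1. [-((2*((-5*(-x)) - 5))^2) = -3600] LHS negated; negate both sides ⇒ neg: (2*((-5*(-x)) - 5))^2 = 3600.
Step 2. [(2*((-5*(-x)) - 5))^2 = 3600] √ both sides: 3600 ≥ 0 gives two branches ⇒ sqrt: 2*((-5*(-x)) - 5) = 60 or -60.
Step 3. [2*((-5*(-x)) - 5) = 60 or -60] 2·(inner) — divide through by 2. So div: (-5*(-x)) - 5 = 30 or -30.
Step 4. [(-5*(-x)) - 5 = 30 or -30] -5 is outermost — add 5 both sides, so sub: -5*(-x) = 35 or -25.
Step 5. [-5*(-x) = 35 or -25] -5 out front; divide by -5 ⇒ div: -x = -7 or 5.
Step 6. [-x = -7 or 5] flip signs both sides. So neg: x = 7 or -5.

Answer: x ∈ {-5, 7}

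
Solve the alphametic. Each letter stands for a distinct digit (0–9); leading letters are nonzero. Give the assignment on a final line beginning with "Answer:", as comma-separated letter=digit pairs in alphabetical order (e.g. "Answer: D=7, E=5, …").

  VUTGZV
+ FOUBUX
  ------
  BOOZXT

Step 1. [col 1: V + X ≡ T (mod 10)] column 1 (V + X ≡ T (mod 10), carry-in 0) doesn't pin V yet; pick V=7 and continue. So V=7.
Step 2. [col 1: V + X ≡ T (mod 10)] several values work for T in column 1 (V + X ≡ T (mod 10), carry-in 0); try T=2 ⇒ T=2.
Step 3. [col 1: V + X ≡ T (mod 10)] from column 1 (V=7, T=2, carry-in 0, digits 2,7 already taken and all letters distinct): X must equal 5, so X=5.
Step 4. [col 2: Z + U ≡ X (mod 10)] several values work for Z in column 2 (Z + U ≡ X (mod 10), carry-in 1); try Z=4, so Z=4.
Step 5. [col 2: Z + U ≡ X (mod 10)] in column 2 we have Z+U≡X with carry-in 1; given Z=4, X=5 and digits 2,4,5,7 already taken and all letters distinct, that pins U to 0, so U=0.
Step 6. [col 3: G + B ≡ Z (mod 10)] no forcing yet in column 3 (carry-in 0); G=6 is free and consistent — try it. So G=6.
Step 7. [col 3: G + B ≡ Z (mod 10)] column 3: given G=6, Z=4, carry-in 0, and digits 0,2,4,5,6,7 already taken and all letters distinct, G+B≡Z (mod 10) forces B=8, so B=8.
Step 8. [col 4: T + U ≡ O (mod 10)] from column 4 (T=2, U=0, carry-in 1, digits 0,2,4,5,6,7,8 already taken and all letters distinct): O must equal 3 ⇒ O=3.
Step 9. [col 6: V + F ≡ B (mod 10)] column 6 reads V+F+carry(0)=B with V=7, B=8; with digits 0,2,3,4,5,6,7,8 already taken and all letters distinct, the only value for F is 1, so F=1.

Answer: B=8, F=1, G=6, O=3, T=2, U=0, V=7, X=5, Z=4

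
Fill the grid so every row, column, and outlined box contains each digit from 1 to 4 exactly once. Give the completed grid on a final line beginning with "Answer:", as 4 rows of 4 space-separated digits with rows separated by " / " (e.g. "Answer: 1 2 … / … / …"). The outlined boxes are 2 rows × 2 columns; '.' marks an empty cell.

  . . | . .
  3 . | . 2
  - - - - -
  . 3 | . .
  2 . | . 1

Step 1. [r4c2∈{4}] r4c2 is down to just 4. So r4c2=4.
Step 2. [r2c3∈{1,4}] across row 2, 4 lands solely at r2c3 ⇒ r2c3=4.
Step 3. [r1c3∈{1,3}] across col 3, 1 lands solely at r1c3 ⇒ r1c3=1.
Step 4. [r1c2∈{2}] r1c2 is down to just 2 ⇒ r1c2=2.
Step 5. [r1c1∈{4}] r1c1 is down to just 4, so r1c1=4.
Step 6. [r2c2∈{1}] r2c2 has the single candidate 1, so r2c2=1.
Step 7. [r3c1∈{1}] r3c1 is down to just 1 ⇒ r3c1=1.
Step 8. [r3c4∈{4}] nothing but 4 survives at r3c4, so r3c4=4.
Step 9. [r4c3∈{3}] only 3 remains possible at r4c3. So r4c3=3.
Step 10. [r1c4∈{3}] nothing but 3 survives at r1c4 ⇒ r1c4=3.
Step 11. [r3c3∈{2}] r3c3 is down to just 2 ⇒ r3c3=2.

Answer: 4 2 1 3 / 3 1 4 2 / 1 3 2 4 / 2 4 3 1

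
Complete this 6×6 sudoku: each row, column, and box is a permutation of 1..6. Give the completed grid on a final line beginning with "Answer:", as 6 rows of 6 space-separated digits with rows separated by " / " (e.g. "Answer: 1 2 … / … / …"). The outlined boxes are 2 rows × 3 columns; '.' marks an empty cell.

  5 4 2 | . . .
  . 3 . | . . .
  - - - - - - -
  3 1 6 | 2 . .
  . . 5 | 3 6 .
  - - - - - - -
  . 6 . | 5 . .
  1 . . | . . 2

Step 1. [r4c6∈{1,4}] 1 has one home in row 4: r4c6 ⇒ r4c6=1.
Step 2. [r5c5∈{1,3,4}] r5c5 is the only open cell in row 5 admitting 1, so r5c5=1.
Step 3. [r6c4∈{4,6}] across row 6, 6 lands solely at r6c4. So r6c4=6.
Step 4. [r2c4∈{1,4}] across col 4, 4 lands solely at r2c4. So r2c4=4.
Step 5. [r1c6∈{3,6}] row 1 places 6 nowhere but r1c6, so r1c6=6.
Step 6. [r5c6∈{3,4}] across col 6, 3 lands solely at r5c6. So r5c6=3.
Step 7. [r6c5∈{4}] only 4 remains possible at r6c5 ⇒ r6c5=4.
Step 8. [r4c1∈{2,4}] in row 4, 4 fits only at r4c1, so r4c1=4.
Step 9. [r2c6∈{5}] only 5 remains possible at r2c6 ⇒ r2c6=5.
Step 10. [r2c5∈{2}] only 2 remains possible at r2c5. So r2c5=2.
Step 11. [r6c3∈{3}] nothing but 3 survives at r6c3 ⇒ r6c3=3.
Step 12. [r2c1∈{6}] r2c1 has the single candidate 6. So r2c1=6.
Step 13. [r3c6∈{4}] nothing but 4 survives at r3c6 ⇒ r3c6=4.
Step 14. [r2c3∈{1}] r2c3 is down to just 1. So r2c3=1.
Step 15. [r5c3∈{4}] only 4 remains possible at r5c3. So r5c3=4.
Step 16. [r1c5∈{3}] nothing but 3 survives at r1c5 ⇒ r1c5=3.
Step 17. [r3c5∈{5}] only 5 remains possible at r3c5. So r3c5=5.
Step 18. [r4c2∈{2}] r4c2 is down to just 2 ⇒ r4c2=2.
Step 19. [r6c2∈{5}] nothing but 5 survives at r6c2, so r6c2=5.
Step 20. [r1c4∈{1}] r1c4 has the single candidate 1, so r1c4=1.
Step 21. [r5c1∈{2}] only 2 remains possible at r5c1. So r5c1=2.

Answer: 5 4 2 1 3 6 / 6 3 1 4 2 5 / 3 1 6 2 5 4 / 4 2 5 3 6 1 / 2 6 4 5 1 3 / 1 5 3 6 4 2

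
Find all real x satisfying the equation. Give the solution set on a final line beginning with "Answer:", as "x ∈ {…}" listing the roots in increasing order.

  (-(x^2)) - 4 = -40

Step 1. [(-(x^2)) - 4 = -40] 4 comes off first (add 4) ⇒ sub: -(x^2) = -36.
Step 2. [-(x^2) = -36] flip signs both sides ⇒ neg: x^2 = 36.
Step 3. [x^2 = 36] 36 ≥ 0, LHS is (·)² — take ±√. So sqrt: x = 6 or -6.

Answer: x ∈ {-6, 6}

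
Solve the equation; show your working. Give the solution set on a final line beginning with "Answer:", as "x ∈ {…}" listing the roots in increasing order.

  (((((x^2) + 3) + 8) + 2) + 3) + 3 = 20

Step 1. [(((((x^2) + 3) + 8) + 2) + 3) + 3 = 20] peel the +3: subtract 3 from each side, so sub: ((((x^2) + 3) + 8) + 2) + 3 = 17.
Step 2. [((((x^2) + 3) + 8) + 2) + 3 = 17] peel the +3: subtract 3 from each side. So sub: (((x^2) + 3) + 8) + 2 = 14.
Step 3. [(((x^2) + 3) + 8) + 2 = 14] 2 comes off first (subtract 2). So sub: ((x^2) + 3) + 8 = 12.
Step 4. [((x^2) + 3) + 8 = 12] 8 comes off first (subtract 8), so sub: (x^2) + 3 = 4.
Step 5. [(x^2) + 3 = 4] the outer +3 inverts by subtracting 3. So sub: x^2 = 1.
Step 6. [x^2 = 1] √ both sides: 1 ≥ 0 gives two branches. So sqrt: x = 1 or -1.

Answer: x ∈ {-1, 1}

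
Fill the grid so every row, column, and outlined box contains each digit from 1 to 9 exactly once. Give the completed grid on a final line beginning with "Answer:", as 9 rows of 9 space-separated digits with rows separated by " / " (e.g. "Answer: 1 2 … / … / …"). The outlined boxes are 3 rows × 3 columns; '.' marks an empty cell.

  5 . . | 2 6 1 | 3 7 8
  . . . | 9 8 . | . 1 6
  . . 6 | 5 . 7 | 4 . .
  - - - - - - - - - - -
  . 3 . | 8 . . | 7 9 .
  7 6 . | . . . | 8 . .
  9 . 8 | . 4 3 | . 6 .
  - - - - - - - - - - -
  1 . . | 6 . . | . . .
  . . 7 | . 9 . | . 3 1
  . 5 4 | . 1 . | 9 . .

Step 1. [r3c8∈{2}] r3c8 has the single candidate 2. So r3c8=2.
Step 2. [r7c5∈{2,3,5,7}] across col 5, 7 lands solely at r7c5. So r7c5=7.
Step 3. [r6c7∈{1,2,5}] across col 7, 1 lands solely at r6c7, so r6c7=1.
Step 4. [r6c2∈{2}] nothing but 2 survives at r6c2 ⇒ r6c2=2.
Step 5. [r8c2∈{8}] only 8 remains possible at r8c2, so r8c2=8.
Step 6. [r6c9∈{5}] only 5 remains possible at r6c9. So r6c9=5.
Step 7. [r7c8∈{4,5,8}] r7c8 is the only open cell in col 8 admitting 5, so r7c8=5.
Step 8. [r7c7∈{2}] nothing but 2 survives at r7c7. So r7c7=2.
Step 9. [r2c6∈{4}] only 4 remains possible at r2c6, so r2c6=4.
Step 10. [r8c6∈{2,5}] 5 has one home in row 8: r8c6, so r8c6=5.
Step 11. [r9c6∈{2,8}] 2 has one home in box 8: r9c6. So r9c6=2.
Step 12. [r1c3∈{9}] nothing but 9 survives at r1c3 ⇒ r1c3=9.
Step 13. [r4c3∈{1,5}] r4c3 is the only open cell in row 4 admitting 1 ⇒ r4c3=1.
Step 14. [r4c5∈{2,5}] r4c5 is the only open cell in row 4 admitting 5. So r4c5=5.
Step 15. [r2c3∈{2,3}] 2 has one home in col 3: r2c3, so r2c3=2.
Step 16. [r5c8∈{4}] r5c8 is down to just 4, so r5c8=4.
Step 17. [r9c1∈{3,6}] in row 9, 6 fits only at r9c1. So r9c1=6.
Step 18. [r3c1∈{3,8}] row 3 places 8 nowhere but r3c1 ⇒ r3c1=8.
Step 19. [r5c5∈{2}] nothing but 2 survives at r5c5 ⇒ r5c5=2.
Step 20. [r9c4∈{3}] r9c4 is down to just 3 ⇒ r9c4=3.
Step 21. [r8c1∈{2}] r8c1 is down to just 2, so r8c1=2.
Step 22. [r5c3∈{5}] r5c3 is down to just 5 ⇒ r5c3=5.
Step 23. [r9c9∈{7}] nothing but 7 survives at r9c9 ⇒ r9c9=7.
Step 24. [r3c5∈{3}] r3c5's peers cover all but 3, so r3c5=3.
Step 25. [r4c9∈{2}] r4c9 is down to just 2, so r4c9=2.
Step 26. [r4c6∈{6}] nothing but 6 survives at r4c6, so r4c6=6.
Step 27. [r8c4∈{4}] only 4 remains possible at r8c4 ⇒ r8c4=4.
Step 28. [r3c2∈{1}] nothing but 1 survives at r3c2 ⇒ r3c2=1.
Step 29. [r7c2∈{9}] r7c2 is down to just 9, so r7c2=9.
Step 30. [r1c2∈{4}] r1c2's peers cover all but 4 ⇒ r1c2=4.
Step 31. [r4c1∈{4}] r4c1 is down to just 4. So r4c1=4.
Step 32. [r8c7∈{6}] r8c7 has the single candidate 6, so r8c7=6.
Step 33. [r6c4∈{7}] r6c4 is down to just 7 ⇒ r6c4=7.
Step 34. [r5c4∈{1}] only 1 remains possible at r5c4 ⇒ r5c4=1.
Step 35. [r9c8∈{8}] r9c8's peers cover all but 8, so r9c8=8.
Step 36. [r7c6∈{8}] r7c6 has the single candidate 8, so r7c6=8.
Step 37. [r3c9∈{9}] nothing but 9 survives at r3c9, so r3c9=9.
Step 38. [r2c2∈{7}] r2c2 is down to just 7, so r2c2=7.
Step 39. [r5c6∈{9}] r5c6's peers cover all but 9, so r5c6=9.
Step 40. [r7c3∈{3}] only 3 remains possible at r7c3 ⇒ r7c3=3.
Step 41. [r2c1∈{3}] only 3 remains possible at r2c1, so r2c1=3.
Step 42. [r5c9∈{3}] only 3 remains possible at r5c9, so r5c9=3.
Step 43. [r7c9∈{4}] nothing but 4 survives at r7c9, so r7c9=4.
Step 44. [r2c7∈{5}] r2c7 has the single candidate 5, so r2c7=5.

Answer: 5 4 9 2 6 1 3 7 8 / 3 7 2 9 8 4 5 1 6 / 8 1 6 5 3 7 4 2 9 / 4 3 1 8 5 6 7 9 2 / 7 6 5 1 2 9 8 4 3 / 9 2 8 7 4 3 1 6 5 / 1 9 3 6 7 8 2 5 4 / 2 8 7 4 9 5 6 3 1 / 6 5 4 3 1 2 9 8 7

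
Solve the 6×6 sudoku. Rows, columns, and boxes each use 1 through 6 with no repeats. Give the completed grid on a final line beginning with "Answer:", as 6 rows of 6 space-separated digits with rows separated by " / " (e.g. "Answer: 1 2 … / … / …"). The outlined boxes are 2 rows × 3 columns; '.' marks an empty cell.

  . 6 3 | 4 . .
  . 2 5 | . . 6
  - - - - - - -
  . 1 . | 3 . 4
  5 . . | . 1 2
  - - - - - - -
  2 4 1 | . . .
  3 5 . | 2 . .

Step 1. [r5c4∈{5,6}] 5 has one home in col 4: r5c4, so r5c4=5.
Step 2. [r6c3∈{6}] r6c3 is down to just 6 ⇒ r6c3=6.
Step 3. [r1c6∈{1,5}] across col 6, 5 lands solely at r1c6. So r1c6=5.
Step 4. [r5c5∈{3,6}] across row 5, 6 lands solely at r5c5 ⇒ r5c5=6.
Step 5. [r2c1∈{1,4}] row 2 places 4 nowhere but r2c1. So r2c1=4.
Step 6. [r6c5∈{4}] nothing but 4 survives at r6c5. So r6c5=4.
Step 7. [r4c2∈{3}] nothing but 3 survives at r4c2. So r4c2=3.
Step 8. [r3c1∈{6}] r3c1 has the single candidate 6 ⇒ r3c1=6.
Step 9. [r2c5∈{3}] nothing but 3 survives at r2c5, so r2c5=3.
Step 10. [r3c5∈{5}] only 5 remains possible at r3c5, so r3c5=5.
Step 11. [r3c3∈{2}] r3c3 is down to just 2. So r3c3=2.
Step 12. [r1c1∈{1}] r1c1 is down to just 1, so r1c1=1.
Step 13. [r4c4∈{6}] nothing but 6 survives at r4c4. So r4c4=6.
Step 14. [r5c6∈{3}] r5c6's peers cover all but 3 ⇒ r5c6=3.
Step 15. [r2c4∈{1}] r2c4 is down to just 1. So r2c4=1.
Step 16. [r4c3∈{4}] r4c3 has the single candidate 4. So r4c3=4.
Step 17. [r1c5∈{2}] r1c5 has the single candidate 2 ⇒ r1c5=2.
Step 18. [r6c6∈{1}] r6c6's peers cover all but 1 ⇒ r6c6=1.

Answer: 1 6 3 4 2 5 / 4 2 5 1 3 6 / 6 1 2 3 5 4 / 5 3 4 6 1 2 / 2 4 1 5 6 3 / 3 5 6 2 4 1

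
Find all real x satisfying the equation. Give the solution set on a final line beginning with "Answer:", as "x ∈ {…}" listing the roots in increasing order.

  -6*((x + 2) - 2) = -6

Step 1. [-6*((x + 2) - 2) = -6] divide by the outer -6 ⇒ div: (x + 2) - 2 = 1.
Step 2. [(x + 2) - 2 = 1] 2 comes off first (add 2). So sub: x + 2 = 3.
Step 3. [x + 2 = 3] the outer +2 inverts by subtracting 2. So sub: x = 1.

Answer: x ∈ {1}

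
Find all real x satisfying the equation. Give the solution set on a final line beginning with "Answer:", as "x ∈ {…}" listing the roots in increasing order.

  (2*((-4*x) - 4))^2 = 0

Step 1. [(2*((-4*x) - 4))^2 = 0] LHS squared, RHS 0 ≥ 0: apply √ (±), so sqrt: 2*((-4*x) - 4) = 0.
Step 2. [2*((-4*x) - 4) = 0] 2·(inner) — divide through by 2. So div: (-4*x) - 4 = 0.
Step 3. [(-4*x) - 4 = 0] peel the -4: add 4 from each side ⇒ sub: -4*x = 4.
Step 4. [-4*x = 4] divide by the outer -4 ⇒ div: x = -1.

Answer: x ∈ {-1}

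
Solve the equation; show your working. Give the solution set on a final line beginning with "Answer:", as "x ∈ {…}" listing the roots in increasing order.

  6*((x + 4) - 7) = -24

Step 1. [6*((x + 4) - 7) = -24] 6 out front; divide by 6. So div: (x + 4) - 7 = -4.
Step 2. [(x + 4) - 7 = -4] peel the -7: add 7 from each side ⇒ sub: x + 4 = 3.
Step 3. [x + 4 = 3] 4 comes off first (subtract 4), so sub: x = -1.

Answer: x ∈ {-1}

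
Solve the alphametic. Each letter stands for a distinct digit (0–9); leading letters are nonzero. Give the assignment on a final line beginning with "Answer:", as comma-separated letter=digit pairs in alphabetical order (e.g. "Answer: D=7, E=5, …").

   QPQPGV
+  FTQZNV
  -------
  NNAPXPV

Step 1. [col 1: V + V ≡ V (mod 10)] from column 1 (nothing yet, carry-in 0, all letters distinct, none taken yet): V must equal 0, so V=0.
Step 2. [col 2: G + N ≡ P (mod 10)] several values work for G in column 2 (G + N ≡ P (mod 10), carry-in 0); try G=5. So G=5.
Step 3. [col 2: G + N ≡ P (mod 10)] no forcing yet in column 2 (carry-in 0); N=1 is free and consistent — try it. So N=1.
Step 4. [col 2: G + N ≡ P (mod 10)] column 2 reads G+N+carry(0)=P with G=5, N=1; with digits 0,1,5 already taken and all letters distinct, the only value for P is 6, so P=6.
Step 5. [col 3: P + Z ≡ X (mod 10)] no forcing yet in column 3 (carry-in 0); Z=3 is free and consistent — try it ⇒ Z=3.
Step 6. [col 3: P + Z ≡ X (mod 10)] from column 3 (P=6, Z=3, carry-in 0, digits 0,1,3,5,6 already taken and all letters distinct): X must equal 9. So X=9.
Step 7. [col 4: Q + Q ≡ P (mod 10)] in column 4 we have Q+Q≡P with carry-in 0; given P=6 and digits 0,1,3,5,6,9 already taken and all letters distinct, that pins Q to 8. So Q=8.
Step 8. [col 5: P + T ≡ A (mod 10)] from column 5 (P=6, carry-in 1, digits 0,1,3,5,6,8,9 already taken and all letters distinct): T must equal 7. So T=7.
Step 9. [col 5: P + T ≡ A (mod 10)] column 5: given P=6, T=7, carry-in 1, and digits 0,1,3,5,6,7,8,9 already taken and all letters distinct, P+T≡A (mod 10) forces A=4 ⇒ A=4.
Step 10. [col 6: Q + F ≡ N (mod 10)] in column 6 we have Q+F≡N with carry-in 1; given Q=8, N=1 and digits 0,1,3,4,5,6,7,8,9 already taken and all letters distinct, that pins F to 2. So F=2.

Answer: A=4, F=2, G=5, N=1, P=6, Q=8, T=7, V=0, X=9, Z=3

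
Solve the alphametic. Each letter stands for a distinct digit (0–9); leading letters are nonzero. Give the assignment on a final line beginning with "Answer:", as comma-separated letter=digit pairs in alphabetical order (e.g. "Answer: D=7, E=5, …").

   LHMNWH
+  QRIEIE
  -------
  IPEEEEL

Step 1. [col 1: H + E ≡ L (mod 10)] H=7 is one option consistent with column 1 (H + E ≡ L (mod 10), carry-in 0) — take it. So H=7.
Step 2. [I] I is the leading digit of a 7-digit sum of two 6-digit numbers; the final carry is exactly 1 ⇒ I=1.
Step 3. [col 1: H + E ≡ L (mod 10)] column 1 (H + E ≡ L (mod 10), carry-in 0) doesn't pin E yet; pick E=6 and continue. So E=6.
Step 4. [col 1: H + E ≡ L (mod 10)] column 1: given H=7, E=6, carry-in 0, and digits 1,6,7 already taken and all letters distinct, H+E≡L (mod 10) forces L=3, so L=3.
Step 5. [col 2: W + I ≡ E (mod 10)] column 2 reads W+I+carry(1)=E with I=1, E=6; with digits 1,3,6,7 already taken and all letters distinct, the only value for W is 4 ⇒ W=4.
Step 6. [col 3: N + E ≡ E (mod 10)] column 3: given E=6, carry-in 0, and digits 1,3,4,6,7 already taken and all letters distinct, N+E≡E (mod 10) forces N=0, so N=0.
Step 7. [col 4: M + I ≡ E (mod 10)] column 4 reads M+I+carry(0)=E with I=1, E=6; with digits 0,1,3,4,6,7 already taken and all letters distinct, the only value for M is 5, so M=5.
Step 8. [col 5: H + R ≡ E (mod 10)] from column 5 (H=7, E=6, carry-in 0, digits 0,1,3,4,5,6,7 already taken and all letters distinct): R must equal 9. So R=9.
Step 9. [col 6: L + Q ≡ P (mod 10)] from column 6 (L=3, carry-in 1, digits 0,1,3,4,5,6,7,9 already taken and all letters distinct): Q must equal 8 ⇒ Q=8.
Step 10. [col 6: L + Q ≡ P (mod 10)] column 6 reads L+Q+carry(1)=P with L=3, Q=8; with digits 0,1,3,4,5,6,7,8,9 already taken and all letters distinct, the only value for P is 2. So P=2.

Answer: E=6, H=7, I=1, L=3, M=5, N=0, P=2, Q=8, R=9, W=4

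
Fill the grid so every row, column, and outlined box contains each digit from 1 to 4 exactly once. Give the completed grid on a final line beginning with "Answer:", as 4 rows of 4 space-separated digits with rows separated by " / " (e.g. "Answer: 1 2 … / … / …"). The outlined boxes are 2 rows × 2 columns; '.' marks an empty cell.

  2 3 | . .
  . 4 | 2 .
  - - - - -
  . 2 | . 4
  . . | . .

Step 1. [r4c2∈{1}] r4c2 has the single candidate 1. So r4c2=1.
Step 2. [r4c3∈{3}] r4c3 is down to just 3 ⇒ r4c3=3.
Step 3. [r1c4∈{1}] r1c4 has the single candidate 1, so r1c4=1.
Step 4. [r3c3∈{1}] r3c3's peers cover all but 1. So r3c3=1.
Step 5. [r1c3∈{4}] only 4 remains possible at r1c3, so r1c3=4.
Step 6. [r4c4∈{2}] nothing but 2 survives at r4c4. So r4c4=2.
Step 7. [r4c1∈{4}] only 4 remains possible at r4c1, so r4c1=4.
Step 8. [r2c4∈{3}] only 3 remains possible at r2c4, so r2c4=3.
Step 9. [r3c1∈{3}] only 3 remains possible at r3c1, so r3c1=3.
Step 10. [r2c1∈{1}] r2c1's peers cover all but 1. So r2c1=1.

Answer: 2 3 4 1 / 1 4 2 3 / 3 2 1 4 / 4 1 3 2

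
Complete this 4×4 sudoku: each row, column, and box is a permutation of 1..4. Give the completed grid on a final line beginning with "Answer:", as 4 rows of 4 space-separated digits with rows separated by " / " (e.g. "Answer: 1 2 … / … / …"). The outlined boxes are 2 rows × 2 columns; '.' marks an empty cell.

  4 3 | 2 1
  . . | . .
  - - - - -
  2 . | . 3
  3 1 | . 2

Step 1. [r4c3∈{4}] r4c3 has the single candidate 4 ⇒ r4c3=4.
Step 2. [r3c3∈{1}] r3c3's peers cover all but 1 ⇒ r3c3=1.
Step 3. [r2c3∈{3}] r2c3 is down to just 3. So r2c3=3.
Step 4. [r2c4∈{4}] only 4 remains possible at r2c4, so r2c4=4.
Step 5. [r2c2∈{2}] nothing but 2 survives at r2c2 ⇒ r2c2=2.
Step 6. [r3c2∈{4}] nothing but 4 survives at r3c2, so r3c2=4.
Step 7. [r2c1∈{1}] r2c1's peers cover all but 1. So r2c1=1.

Answer: 4 3 2 1 / 1 2 3 4 / 2 4 1 3 / 3 1 4 2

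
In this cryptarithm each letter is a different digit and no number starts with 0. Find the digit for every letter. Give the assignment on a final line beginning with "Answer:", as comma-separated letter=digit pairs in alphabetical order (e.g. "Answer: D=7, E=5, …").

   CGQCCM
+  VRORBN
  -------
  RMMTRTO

Step 1. [col 1: M + N ≡ O (mod 10)] no forcing yet in column 1 (carry-in 0); M=4 is free and consistent — try it ⇒ M=4.
Step 2. [col 1: M + N ≡ O (mod 10)] no forcing yet in column 1 (carry-in 0); N=2 is free and consistent — try it, so N=2.
Step 3. [R] R is the leading digit of a 7-digit sum of two 6-digit numbers; the final carry is exactly 1. So R=1.
Step 4. [col 1: M + N ≡ O (mod 10)] column 1: given M=4, N=2, carry-in 0, and digits 1,2,4 already taken and all letters distinct, M+N≡O (mod 10) forces O=6 ⇒ O=6.
Step 5. [col 2: C + B ≡ T (mod 10)] column 2 (C + B ≡ T (mod 10), carry-in 0) doesn't pin C yet; pick C=9 and continue. So C=9.
Step 6. [col 2: C + B ≡ T (mod 10)] column 2: given C=9, carry-in 0, and digits 1,2,4,6,9 already taken and all letters distinct, C+B≡T (mod 10) forces B=8 ⇒ B=8.
Step 7. [col 2: C + B ≡ T (mod 10)] column 2: given C=9, B=8, carry-in 0, and digits 1,2,4,6,8,9 already taken and all letters distinct, C+B≡T (mod 10) forces T=7. So T=7.
Step 8. [col 4: Q + O ≡ T (mod 10)] column 4: given O=6, T=7, carry-in 1, and digits 1,2,4,6,7,8,9 already taken and all letters distinct, Q+O≡T (mod 10) forces Q=0. So Q=0.
Step 9. [col 5: G + R ≡ M (mod 10)] column 5: given R=1, M=4, carry-in 0, and digits 0,1,2,4,6,7,8,9 already taken and all letters distinct, G+R≡M (mod 10) forces G=3. So G=3.
Step 10. [col 6: C + V ≡ M (mod 10)] column 6 reads C+V+carry(0)=M with C=9, M=4; with digits 0,1,2,3,4,6,7,8,9 already taken and all letters distinct, the only value for V is 5. So V=5.

Answer: B=8, C=9, G=3, M=4, N=2, O=6, Q=0, R=1, T=7, V=5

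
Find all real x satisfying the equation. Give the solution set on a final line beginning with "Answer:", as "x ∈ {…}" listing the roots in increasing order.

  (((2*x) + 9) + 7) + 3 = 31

Step 1. [(((2*x) + 9) + 7) + 3 = 31] 3 comes off first (subtract 3). So sub: ((2*x) + 9) + 7 = 28.
Step 2. [((2*x) + 9) + 7 = 28] +7 is outermost — subtract 7 both sides ⇒ sub: (2*x) + 9 = 21.
Step 3. [(2*x) + 9 = 21] peel the +9: subtract 9 from each side. So sub: 2*x = 12.
Step 4. [2*x = 12] 2 out front; divide by 2, so div: x = 6.

Answer: x ∈ {6}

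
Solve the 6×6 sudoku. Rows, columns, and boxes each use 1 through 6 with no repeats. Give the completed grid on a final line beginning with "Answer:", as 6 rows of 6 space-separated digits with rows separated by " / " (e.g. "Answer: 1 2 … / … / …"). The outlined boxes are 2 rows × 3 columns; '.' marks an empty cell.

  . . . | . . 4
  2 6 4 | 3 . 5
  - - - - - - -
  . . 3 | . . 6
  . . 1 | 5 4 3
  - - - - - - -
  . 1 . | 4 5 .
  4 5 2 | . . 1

Step 1. [r1c1∈{1,3,5}] in col 1, 1 fits only at r1c1, so r1c1=1.
Step 2. [r6c4∈{6}] only 6 remains possible at r6c4 ⇒ r6c4=6.
Step 3. [r3c4∈{1,2}] in col 4, 1 fits only at r3c4, so r3c4=1.
Step 4. [r3c5∈{2}] r3c5 has the single candidate 2. So r3c5=2.
Step 5. [r5c3∈{6}] nothing but 6 survives at r5c3. So r5c3=6.
Step 6. [r1c5∈{6}] only 6 remains possible at r1c5. So r1c5=6.
Step 7. [r1c4∈{2}] nothing but 2 survives at r1c4. So r1c4=2.
Step 8. [r3c2∈{4}] r3c2's peers cover all but 4 ⇒ r3c2=4.
Step 9. [r5c6∈{2}] only 2 remains possible at r5c6. So r5c6=2.
Step 10. [r1c2∈{3}] r1c2's peers cover all but 3. So r1c2=3.
Step 11. [r4c2∈{2}] r4c2 is down to just 2, so r4c2=2.
Step 12. [r5c1∈{3}] r5c1's peers cover all but 3, so r5c1=3.
Step 13. [r4c1∈{6}] r4c1's peers cover all but 6 ⇒ r4c1=6.
Step 14. [r6c5∈{3}] r6c5 has the single candidate 3. So r6c5=3.
Step 15. [r2c5∈{1}] r2c5 is down to just 1, so r2c5=1.
Step 16. [r3c1∈{5}] r3c1 has the single candidate 5 ⇒ r3c1=5.
Step 17. [r1c3∈{5}] r1c3's peers cover all but 5. So r1c3=5.

Answer: 1 3 5 2 6 4 / 2 6 4 3 1 5 / 5 4 3 1 2 6 / 6 2 1 5 4 3 / 3 1 6 4 5 2 / 4 5 2 6 3 1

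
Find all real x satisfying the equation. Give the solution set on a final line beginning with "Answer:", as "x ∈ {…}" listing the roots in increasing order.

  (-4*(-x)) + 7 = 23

Step 1. [(-4*(-x)) + 7 = 23] 7 comes off first (subtract 7) ⇒ sub: -4*(-x) = 16.
Step 2. [-4*(-x) = 16] leading coefficient -4: divide by -4 ⇒ div: -x = -4.
Step 3. [-x = -4] flip signs both sides. So neg: x = 4.

Answer: x ∈ {4}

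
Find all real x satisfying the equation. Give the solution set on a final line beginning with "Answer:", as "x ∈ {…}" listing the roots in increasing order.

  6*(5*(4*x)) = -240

Step 1. [6*(5*(4*x)) = -240] divide by the outer 6. So div: 5*(4*x) = -40.
Step 2. [5*(4*x) = -40] 5 out front; divide by 5, so div: 4*x = -8.
Step 3. [4*x = -8] 4 out front; divide by 4. So div: x = -2.

Answer: x ∈ {-2}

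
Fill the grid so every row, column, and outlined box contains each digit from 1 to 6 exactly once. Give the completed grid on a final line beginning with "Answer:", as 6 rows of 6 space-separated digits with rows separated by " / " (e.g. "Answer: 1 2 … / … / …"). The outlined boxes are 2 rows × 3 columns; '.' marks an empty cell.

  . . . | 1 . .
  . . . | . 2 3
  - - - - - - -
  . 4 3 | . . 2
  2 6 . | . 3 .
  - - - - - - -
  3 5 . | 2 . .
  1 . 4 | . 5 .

Step 1. [r6c6∈{6}] nothing but 6 survives at r6c6, so r6c6=6.
Step 2. [r3c1∈{5}] only 5 remains possible at r3c1 ⇒ r3c1=5.
Step 3. [r3c5∈{1,6}] in row 3, 1 fits only at r3c5, so r3c5=1.
Step 4. [r1c5∈{4,6}] in col 5, 6 fits only at r1c5. So r1c5=6.
Step 5. [r1c1∈{4}] r1c1 is down to just 4, so r1c1=4.
Step 6. [r1c6∈{5}] nothing but 5 survives at r1c6 ⇒ r1c6=5.
Step 7. [r4c6∈{4}] nothing but 4 survives at r4c6, so r4c6=4.
Step 8. [r2c3∈{1,5,6}] 5 has one home in row 2: r2c3 ⇒ r2c3=5.
Step 9. [r6c2∈{2}] r6c2 is down to just 2. So r6c2=2.
Step 10. [r5c3∈{6}] r5c3 is down to just 6 ⇒ r5c3=6.
Step 11. [r5c5∈{4}] r5c5 has the single candidate 4, so r5c5=4.
Step 12. [r2c2∈{1}] r2c2 has the single candidate 1, so r2c2=1.
Step 13. [r1c3∈{2}] nothing but 2 survives at r1c3. So r1c3=2.
Step 14. [r2c1∈{6}] r2c1 has the single candidate 6, so r2c1=6.
Step 15. [r5c6∈{1}] only 1 remains possible at r5c6, so r5c6=1.
Step 16. [r3c4∈{6}] r3c4's peers cover all but 6. So r3c4=6.
Step 17. [r4c3∈{1}] nothing but 1 survives at r4c3 ⇒ r4c3=1.
Step 18. [r6c4∈{3}] r6c4 has the single candidate 3. So r6c4=3.
Step 19. [r4c4∈{5}] r4c4 is down to just 5. So r4c4=5.
Step 20. [r2c4∈{4}] r2c4 has the single candidate 4 ⇒ r2c4=4.
Step 21. [r1c2∈{3}] r1c2 has the single candidate 3. So r1c2=3.

Answer: 4 3 2 1 6 5 / 6 1 5 4 2 3 / 5 4 3 6 1 2 / 2 6 1 5 3 4 / 3 5 6 2 4 1 / 1 2 4 3 5 6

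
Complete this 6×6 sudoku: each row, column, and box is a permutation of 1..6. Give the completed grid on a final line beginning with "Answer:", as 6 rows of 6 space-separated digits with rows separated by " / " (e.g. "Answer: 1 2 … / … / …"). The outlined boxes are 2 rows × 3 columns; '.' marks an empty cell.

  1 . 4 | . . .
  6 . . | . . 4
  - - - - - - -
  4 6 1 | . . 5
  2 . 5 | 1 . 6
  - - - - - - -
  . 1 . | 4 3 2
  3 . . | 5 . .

Step 1. [r2c3∈{2,3}] in col 3, 3 fits only at r2c3 ⇒ r2c3=3.
Step 2. [r2c4∈{2}] r2c4 is down to just 2. So r2c4=2.
Step 3. [r6c5∈{1,6}] in box 6, 6 fits only at r6c5 ⇒ r6c5=6.
Step 4. [r2c2∈{5}] r2c2 is down to just 5, so r2c2=5.
Step 5. [r1c2∈{2}] r1c2 has the single candidate 2, so r1c2=2.
Step 6. [r3c4∈{3}] only 3 remains possible at r3c4 ⇒ r3c4=3.
Step 7. [r1c6∈{3}] only 3 remains possible at r1c6, so r1c6=3.
Step 8. [r1c4∈{6}] r1c4 has the single candidate 6, so r1c4=6.
Step 9. [r1c5∈{5}] r1c5 has the single candidate 5. So r1c5=5.
Step 10. [r5c3∈{6}] only 6 remains possible at r5c3 ⇒ r5c3=6.
Step 11. [r4c2∈{3}] r4c2's peers cover all but 3. So r4c2=3.
Step 12. [r4c5∈{4}] r4c5's peers cover all but 4, so r4c5=4.
Step 13. [r3c5∈{2}] nothing but 2 survives at r3c5 ⇒ r3c5=2.
Step 14. [r5c1∈{5}] r5c1 has the single candidate 5. So r5c1=5.
Step 15. [r6c6∈{1}] nothing but 1 survives at r6c6. So r6c6=1.
Step 16. [r2c5∈{1}] r2c5 has the single candidate 1, so r2c5=1.
Step 17. [r6c3∈{2}] r6c3 has the single candidate 2, so r6c3=2.
Step 18. [r6c2∈{4}] r6c2's peers cover all but 4 ⇒ r6c2=4.

Answer: 1 2 4 6 5 3 / 6 5 3 2 1 4 / 4 6 1 3 2 5 / 2 3 5 1 4 6 / 5 1 6 4 3 2 / 3 4 2 5 6 1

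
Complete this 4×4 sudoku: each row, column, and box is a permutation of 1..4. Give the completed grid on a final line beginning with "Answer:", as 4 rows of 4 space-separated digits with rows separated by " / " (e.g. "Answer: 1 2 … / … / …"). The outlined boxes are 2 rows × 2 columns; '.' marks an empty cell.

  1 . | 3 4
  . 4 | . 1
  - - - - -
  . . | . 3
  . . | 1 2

Step 1. [r1c2∈{2}] r1c2 is down to just 2. So r1c2=2.
Step 2. [r4c1∈{3,4}] across row 4, 4 lands solely at r4c1 ⇒ r4c1=4.
Step 3. [r2c1∈{3}] nothing but 3 survives at r2c1 ⇒ r2c1=3.
Step 4. [r2c3∈{2}] only 2 remains possible at r2c3. So r2c3=2.
Step 5. [r4c2∈{3}] r4c2's peers cover all but 3. So r4c2=3.
Step 6. [r3c3∈{4}] r3c3 is down to just 4. So r3c3=4.
Step 7. [r3c2∈{1}] r3c2's peers cover all but 1, so r3c2=1.
Step 8. [r3c1∈{2}] r3c1's peers cover all but 2 ⇒ r3c1=2.

Answer: 1 2 3 4 / 3 4 2 1 / 2 1 4 3 / 4 3 1 2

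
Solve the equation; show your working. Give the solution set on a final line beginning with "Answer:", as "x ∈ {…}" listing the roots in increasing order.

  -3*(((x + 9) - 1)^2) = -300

Step 1. [-3*(((x + 9) - 1)^2) = -300] leading coefficient -3: divide by -3 ⇒ div: ((x + 9) - 1)^2 = 100.
Step 2. [((x + 9) - 1)^2 = 100] LHS squared, RHS 100 ≥ 0: apply √ (±), so sqrt: (x + 9) - 1 = 10 or -10.
Step 3. [(x + 9) - 1 = 10 or -10] -1 is outermost — add 1 both sides, so sub: x + 9 = 11 or -9.
Step 4. [x + 9 = 11 or -9] subtract 9: x sits inside (… + 9) ⇒ sub: x = 2 or -18.

Answer: x ∈ {-18, 2}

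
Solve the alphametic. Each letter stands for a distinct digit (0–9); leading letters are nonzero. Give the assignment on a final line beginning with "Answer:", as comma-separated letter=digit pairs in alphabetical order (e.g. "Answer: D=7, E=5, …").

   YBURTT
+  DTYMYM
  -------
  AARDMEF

Step 1. [col 1: T + M ≡ F (mod 10)] several values work for M in column 1 (T + M ≡ F (mod 10), carry-in 0); try M=5. So M=5.
Step 2. [A] adding two 6-digit numbers gives at most 6+1 digits, and here it does — A is that final carry and must be 1, so A=1.
Step 3. [col 1: T + M ≡ F (mod 10)] several values work for T in column 1 (T + M ≡ F (mod 10), carry-in 0); try T=2 ⇒ T=2.
Step 4. [col 1: T + M ≡ F (mod 10)] from column 1 (T=2, M=5, carry-in 0, digits 1,2,5 already taken and all letters distinct): F must equal 7, so F=7.
Step 5. [col 2: T + Y ≡ E (mod 10)] several values work for E in column 2 (T + Y ≡ E (mod 10), carry-in 0); try E=0, so E=0.
Step 6. [col 2: T + Y ≡ E (mod 10)] in column 2 we have T+Y≡E with carry-in 0; given T=2, E=0 and digits 0,1,2,5,7 already taken and all letters distinct, that pins Y to 8 ⇒ Y=8.
Step 7. [col 3: R + M ≡ M (mod 10)] column 3: given M=5, carry-in 1, and digits 0,1,2,5,7,8 already taken and all letters distinct, R+M≡M (mod 10) forces R=9, so R=9.
Step 8. [col 4: U + Y ≡ D (mod 10)] in column 4 we have U+Y≡D with carry-in 1; given Y=8 and digits 0,1,2,5,7,8,9 already taken and all letters distinct, that pins D to 3, so D=3.
Step 9. [col 4: U + Y ≡ D (mod 10)] in column 4 we have U+Y≡D with carry-in 1; given Y=8, D=3 and digits 0,1,2,3,5,7,8,9 already taken and all letters distinct, that pins U to 4 ⇒ U=4.
Step 10. [col 5: B + T ≡ R (mod 10)] from column 5 (T=2, R=9, carry-in 1, digits 0,1,2,3,4,5,7,8,9 already taken and all letters distinct): B must equal 6 ⇒ B=6.

Answer: A=1, B=6, D=3, E=0, F=7, M=5, R=9, T=2, U=4, Y=8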